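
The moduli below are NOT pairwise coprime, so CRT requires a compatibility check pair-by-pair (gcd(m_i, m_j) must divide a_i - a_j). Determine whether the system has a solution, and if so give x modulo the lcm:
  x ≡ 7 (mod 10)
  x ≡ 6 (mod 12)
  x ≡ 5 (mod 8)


Moduli 10, 12, 8 are not pairwise coprime, so CRT works modulo lcm(m_i) when all pairwise compatibility conditions hold.
Pairwise compatibility: gcd(m_i, m_j) must divide a_i - a_j for every pair.
Merge one congruence at a time:
  Start: x ≡ 7 (mod 10).
  Combine with x ≡ 6 (mod 12): gcd(10, 12) = 2, and 6 - 7 = -1 is NOT divisible by 2.
    ⇒ system is inconsistent (no integer solution).

No solution (the system is inconsistent).


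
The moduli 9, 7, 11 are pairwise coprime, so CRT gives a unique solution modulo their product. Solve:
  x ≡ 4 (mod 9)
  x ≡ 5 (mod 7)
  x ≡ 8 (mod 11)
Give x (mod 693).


Moduli 9, 7, 11 are pairwise coprime; by CRT there is a unique solution modulo M = 9 · 7 · 11 = 693.
Solve pairwise, accumulating the modulus:
  Start with x ≡ 4 (mod 9).
  Combine with x ≡ 5 (mod 7): since gcd(9, 7) = 1, we get a unique residue mod 63.
    Write x = 4 + 9·t and substitute into x ≡ 5 (mod 7): 9·t ≡ 5 − 4 = 1 (mod 7).
    Reduce coefficients mod 7: 2·t ≡ 1 (mod 7).
    The inverse of 2 mod 7 is 4 (since 2·4 = 8 = 1·7 + 1), so t ≡ 4·1 = 4 ≡ 4 (mod 7).
    Then x = 4 + 9·4 = 40, valid modulo lcm(9, 7) = 63: x ≡ 40 (mod 63).
  Combine with x ≡ 8 (mod 11): since gcd(63, 11) = 1, we get a unique residue mod 693.
    Write x = 40 + 63·t and substitute into x ≡ 8 (mod 11): 63·t ≡ 8 − 40 = -32 (mod 11).
    Reduce coefficients mod 11: 8·t ≡ 1 (mod 11).
    The inverse of 8 mod 11 is 7 (since 8·7 = 56 = 5·11 + 1), so t ≡ 7·1 = 7 ≡ 7 (mod 11).
    Then x = 40 + 63·7 = 481, valid modulo lcm(63, 11) = 693: x ≡ 481 (mod 693).
Verify: 481 mod 9 = 4 ✓, 481 mod 7 = 5 ✓, 481 mod 11 = 8 ✓.

x ≡ 481 (mod 693).


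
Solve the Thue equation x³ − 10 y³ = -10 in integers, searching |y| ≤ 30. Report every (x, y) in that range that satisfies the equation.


The equation is x³ - 10y³ = -10. For fixed y, x³ = 10·y³ − 10, so a solution requires the RHS to be a perfect cube.
Strategy: iterate y from -30 to 30, compute RHS = 10·y³ − 10, and check whether it is a (positive or negative) perfect cube.
Check small values of y:
  y = 0: RHS = -10 is not a perfect cube.
  y = 1: RHS = 0 = (0)³ ⇒ x = 0 works.
  y = -1: RHS = -20 is not a perfect cube.
  y = 2: RHS = 70 is not a perfect cube.
  y = -2: RHS = -90 is not a perfect cube.
  y = 3: RHS = 260 is not a perfect cube.
  y = -3: RHS = -280 is not a perfect cube.
Continuing the search up to |y| = 30 finds no further solutions beyond those listed.
Collected solutions: (0, 1).

Solutions (with |y| ≤ 30): (0, 1).


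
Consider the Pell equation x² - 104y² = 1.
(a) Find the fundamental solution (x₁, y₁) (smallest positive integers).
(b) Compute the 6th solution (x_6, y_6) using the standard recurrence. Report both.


Step 1: Find the fundamental solution (x₁, y₁) of x² - 104y² = 1.
  Expand √104 as a continued fraction. a₀ = ⌊√104⌋ = 10; iterate m_{k+1} = d_k·a_k − m_k, d_{k+1} = (104 − m_{k+1}²)/d_k, a_{k+1} = ⌊(a₀ + m_{k+1})/d_{k+1}⌋ (starting m₀ = 0, d₀ = 1), with convergents p_k = a_k·p_{k-1} + p_{k-2}, q_k = a_k·q_{k-1} + q_{k-2} (p₋₁ = 1, q₋₁ = 0):
  k = 0: a₀ = 10; p₀/q₀ = 10/1; p₀² − 104·q₀² = 100 − 104 = -4.
  k = 1: m = 10, d = 4, a = ⌊(10 + 10)/4⌋ = 5; p/q = (5·10 + 1)/(5·1 + 0) = 51/5; p² − 104·q² = 2601 − 2600 = 1.
  The first convergent with p² − 104·q² = 1 gives the fundamental solution (x₁, y₁) = (51, 5).
Step 2: Apply the recurrence (x_{n+1}, y_{n+1}) = (x₁x_n + 104y₁y_n, x₁y_n + y₁x_n) repeatedly.
  From (x_1, y_1) = (51, 5): x_2 = 51·51 + 104·5·5 = 5201; y_2 = 51·5 + 5·51 = 510.
  From (x_2, y_2) = (5201, 510): x_3 = 51·5201 + 104·5·510 = 530451; y_3 = 51·510 + 5·5201 = 52015.
  From (x_3, y_3) = (530451, 52015): x_4 = 51·530451 + 104·5·52015 = 54100801; y_4 = 51·52015 + 5·530451 = 5305020.
  From (x_4, y_4) = (54100801, 5305020): x_5 = 51·54100801 + 104·5·5305020 = 5517751251; y_5 = 51·5305020 + 5·54100801 = 541060025.
  From (x_5, y_5) = (5517751251, 541060025): x_6 = 51·5517751251 + 104·5·541060025 = 562756526801; y_6 = 51·541060025 + 5·5517751251 = 55182817530.
Step 3: Verify x_6² - 104·y_6² = 316694908457124631293601 - 316694908457124631293600 = 1 (should be 1). ✓

(x_1, y_1) = (51, 5); (x_6, y_6) = (562756526801, 55182817530).


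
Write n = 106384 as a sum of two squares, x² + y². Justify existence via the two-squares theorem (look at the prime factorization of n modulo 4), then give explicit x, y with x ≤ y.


Step 1: Factor n = 106384 = 2^4 · 61 · 109.
Step 2: Check the mod-4 condition on each prime factor: 2 = 2 (special); 61 ≡ 1 (mod 4), exponent 1; 109 ≡ 1 (mod 4), exponent 1.
All primes ≡ 3 (mod 4) appear to even exponent (or don't appear), so by the two-squares theorem n IS expressible as a sum of two squares.
Step 3: Build a representation. Group n = k² · m with k = 4 and m = 61 · 109 = 6649 (a product of primes ≡ 1 (mod 4)); a representation of m scales to one of n via (k·x)² + (k·y)² = k²(x² + y²). Each prime p ≡ 1 (mod 4) is itself a sum of two squares; find a² by testing p − a² for a perfect square:
  61: 61 − 1² = 60, 61 − 2² = 57, 61 − 3² = 52, 61 − 4² = 45, 61 − 5² = 36 = 6² ⇒ 61 = 5² + 6².
  109: 109 − 1² = 108, 109 − 2² = 105, 109 − 3² = 100 = 10² ⇒ 109 = 3² + 10².
  Combine using the Brahmagupta–Fibonacci identity (a² + b²)(c² + d²) = (ac − bd)² + (ad + bc)² = (ac + bd)² + (ad − bc)²:
  61 · 109 = 6649: from (5² + 6²)(3² + 10²), take (5·3 − 6·10, 5·10 + 6·3) = (15 − 60, 50 + 18) = (-45, 68); dropping signs (only squares matter) gives (45, 68); check 45² + 68² = 2025 + 4624 = 6649 ✓.
  Scale by k = 4: (4·45, 4·68) = (180, 272).
Step 4: Order so x ≤ y and verify: 180² + 272² = 32400 + 73984 = 106384 = n. ✓

n = 106384 = 180² + 272² (one valid representation with x ≤ y).


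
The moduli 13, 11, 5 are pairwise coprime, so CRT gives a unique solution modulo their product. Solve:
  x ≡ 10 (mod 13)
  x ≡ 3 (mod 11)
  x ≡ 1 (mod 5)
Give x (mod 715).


Moduli 13, 11, 5 are pairwise coprime; by CRT there is a unique solution modulo M = 13 · 11 · 5 = 715.
Solve pairwise, accumulating the modulus:
  Start with x ≡ 10 (mod 13).
  Combine with x ≡ 3 (mod 11): since gcd(13, 11) = 1, we get a unique residue mod 143.
    Write x = 10 + 13·t and substitute into x ≡ 3 (mod 11): 13·t ≡ 3 − 10 = -7 (mod 11).
    Reduce coefficients mod 11: 2·t ≡ 4 (mod 11).
    The inverse of 2 mod 11 is 6 (since 2·6 = 12 = 1·11 + 1), so t ≡ 6·4 = 24 ≡ 2 (mod 11).
    Then x = 10 + 13·2 = 36, valid modulo lcm(13, 11) = 143: x ≡ 36 (mod 143).
  Combine with x ≡ 1 (mod 5): since gcd(143, 5) = 1, we get a unique residue mod 715.
    Write x = 36 + 143·t and substitute into x ≡ 1 (mod 5): 143·t ≡ 1 − 36 = -35 (mod 5).
    Reduce coefficients mod 5: 3·t ≡ 0 (mod 5).
    The inverse of 3 mod 5 is 2 (since 3·2 = 6 = 1·5 + 1), so t ≡ 2·0 = 0 ≡ 0 (mod 5).
    Then x = 36 + 143·0 = 36, valid modulo lcm(143, 5) = 715: x ≡ 36 (mod 715).
Verify: 36 mod 13 = 10 ✓, 36 mod 11 = 3 ✓, 36 mod 5 = 1 ✓.

x ≡ 36 (mod 715).


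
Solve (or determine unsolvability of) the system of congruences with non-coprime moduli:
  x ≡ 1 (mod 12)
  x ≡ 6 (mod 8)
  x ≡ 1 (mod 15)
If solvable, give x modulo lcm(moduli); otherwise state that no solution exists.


Moduli 12, 8, 15 are not pairwise coprime, so CRT works modulo lcm(m_i) when all pairwise compatibility conditions hold.
Pairwise compatibility: gcd(m_i, m_j) must divide a_i - a_j for every pair.
Merge one congruence at a time:
  Start: x ≡ 1 (mod 12).
  Combine with x ≡ 6 (mod 8): gcd(12, 8) = 4, and 6 - 1 = 5 is NOT divisible by 4.
    ⇒ system is inconsistent (no integer solution).

No solution (the system is inconsistent).


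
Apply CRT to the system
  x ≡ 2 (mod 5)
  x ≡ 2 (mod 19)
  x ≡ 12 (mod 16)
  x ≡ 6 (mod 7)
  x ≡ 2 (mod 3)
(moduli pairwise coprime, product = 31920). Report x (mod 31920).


Product of moduli M = 5 · 19 · 16 · 7 · 3 = 31920.
Merge one congruence at a time:
  Start: x ≡ 2 (mod 5).
  Combine with x ≡ 2 (mod 19); new modulus lcm = 95.
    Write x = 2 + 5·t and substitute into x ≡ 2 (mod 19): 5·t ≡ 2 − 2 = 0 (mod 19).
    The inverse of 5 mod 19 is 4 (since 5·4 = 20 = 1·19 + 1), so t ≡ 4·0 = 0 ≡ 0 (mod 19).
    Then x = 2 + 5·0 = 2, valid modulo lcm(5, 19) = 95: x ≡ 2 (mod 95).
  Combine with x ≡ 12 (mod 16); new modulus lcm = 1520.
    Write x = 2 + 95·t and substitute into x ≡ 12 (mod 16): 95·t ≡ 12 − 2 = 10 (mod 16).
    Reduce coefficients mod 16: 15·t ≡ 10 (mod 16).
    The inverse of 15 mod 16 is 15 (since 15·15 = 225 = 14·16 + 1), so t ≡ 15·10 = 150 ≡ 6 (mod 16).
    Then x = 2 + 95·6 = 572, valid modulo lcm(95, 16) = 1520: x ≡ 572 (mod 1520).
  Combine with x ≡ 6 (mod 7); new modulus lcm = 10640.
    Write x = 572 + 1520·t and substitute into x ≡ 6 (mod 7): 1520·t ≡ 6 − 572 = -566 (mod 7).
    Reduce coefficients mod 7: 1·t ≡ 1 (mod 7).
    So t ≡ 1 (mod 7).
    Then x = 572 + 1520·1 = 2092, valid modulo lcm(1520, 7) = 10640: x ≡ 2092 (mod 10640).
  Combine with x ≡ 2 (mod 3); new modulus lcm = 31920.
    Write x = 2092 + 10640·t and substitute into x ≡ 2 (mod 3): 10640·t ≡ 2 − 2092 = -2090 (mod 3).
    Reduce coefficients mod 3: 2·t ≡ 1 (mod 3).
    The inverse of 2 mod 3 is 2 (since 2·2 = 4 = 1·3 + 1), so t ≡ 2·1 = 2 ≡ 2 (mod 3).
    Then x = 2092 + 10640·2 = 23372, valid modulo lcm(10640, 3) = 31920: x ≡ 23372 (mod 31920).
Verify against each original: 23372 mod 5 = 2, 23372 mod 19 = 2, 23372 mod 16 = 12, 23372 mod 7 = 6, 23372 mod 3 = 2.

x ≡ 23372 (mod 31920).


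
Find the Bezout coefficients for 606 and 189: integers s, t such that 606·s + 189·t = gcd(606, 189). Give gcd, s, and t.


Euclidean algorithm on (606, 189) — divide until remainder is 0:
  606 = 3 · 189 + 39
  189 = 4 · 39 + 33
  39 = 1 · 33 + 6
  33 = 5 · 6 + 3
  6 = 2 · 3 + 0
gcd(606, 189) = 3.
Track Bezout coefficients alongside the remainders: start with r₀ = 606 = a·1 + b·0 (s = 1, t = 0) and r₁ = 189 = a·0 + b·1 (s = 0, t = 1); each new remainder r_{k+1} = r_{k-1} − q_k·r_k inherits s_{k+1} = s_{k-1} − q_k·s_k, t_{k+1} = t_{k-1} − q_k·t_k, so r_k = a·s_k + b·t_k at every step:
  q = 3: r = 39, s = 1 − 3·0 = 1, t = 0 − 3·1 = -3  (check: 606·1 + 189·(-3) = 39)
  q = 4: r = 33, s = 0 − 4·1 = -4, t = 1 − 4·(-3) = 13  (check: 606·(-4) + 189·13 = 33)
  q = 1: r = 6, s = 1 − 1·(-4) = 5, t = -3 − 1·13 = -16  (check: 606·5 + 189·(-16) = 6)
  q = 5: r = 3, s = -4 − 5·5 = -29, t = 13 − 5·(-16) = 93  (check: 606·(-29) + 189·93 = 3)
The row with r = 3 (the gcd) gives the Bezout coefficients s = -29, t = 93.
Result: 606 · (-29) + 189 · (93) = 3.

gcd(606, 189) = 3; s = -29, t = 93 (check: 606·(-29) + 189·93 = 3).


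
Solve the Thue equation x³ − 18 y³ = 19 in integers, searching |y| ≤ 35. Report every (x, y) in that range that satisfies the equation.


The equation is x³ - 18y³ = 19. For fixed y, x³ = 18·y³ + 19, so a solution requires the RHS to be a perfect cube.
Strategy: iterate y from -35 to 35, compute RHS = 18·y³ + 19, and check whether it is a (positive or negative) perfect cube.
Check small values of y:
  y = 0: RHS = 19 is not a perfect cube.
  y = 1: RHS = 37 is not a perfect cube.
  y = -1: RHS = 1 = (1)³ ⇒ x = 1 works.
  y = 2: RHS = 163 is not a perfect cube.
  y = -2: RHS = -125 = (-5)³ ⇒ x = -5 works.
  y = 3: RHS = 505 is not a perfect cube.
  y = -3: RHS = -467 is not a perfect cube.
Continuing the search up to |y| = 35 finds no further solutions beyond those listed.
Collected solutions: (1, -1), (-5, -2).

Solutions (with |y| ≤ 35): (1, -1), (-5, -2).


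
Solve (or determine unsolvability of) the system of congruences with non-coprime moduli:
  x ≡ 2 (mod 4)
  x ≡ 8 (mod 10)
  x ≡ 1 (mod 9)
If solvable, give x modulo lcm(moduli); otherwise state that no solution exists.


Moduli 4, 10, 9 are not pairwise coprime, so CRT works modulo lcm(m_i) when all pairwise compatibility conditions hold.
Pairwise compatibility: gcd(m_i, m_j) must divide a_i - a_j for every pair.
Merge one congruence at a time:
  Start: x ≡ 2 (mod 4).
  Combine with x ≡ 8 (mod 10): gcd(4, 10) = 2; 8 - 2 = 6, which IS divisible by 2, so compatible.
    Write x = 2 + 4·t and substitute into x ≡ 8 (mod 10): 4·t ≡ 8 − 2 = 6 (mod 10).
    Divide the congruence (and modulus) by g = 2: 2·t ≡ 3 (mod 5).
    The inverse of 2 mod 5 is 3 (since 2·3 = 6 = 1·5 + 1), so t ≡ 3·3 = 9 ≡ 4 (mod 5).
    Then x = 2 + 4·4 = 18, valid modulo lcm(4, 10) = 20: x ≡ 18 (mod 20).
  Combine with x ≡ 1 (mod 9): gcd(20, 9) = 1; 1 - 18 = -17, which IS divisible by 1, so compatible.
    Write x = 18 + 20·t and substitute into x ≡ 1 (mod 9): 20·t ≡ 1 − 18 = -17 (mod 9).
    Reduce coefficients mod 9: 2·t ≡ 1 (mod 9).
    The inverse of 2 mod 9 is 5 (since 2·5 = 10 = 1·9 + 1), so t ≡ 5·1 = 5 ≡ 5 (mod 9).
    Then x = 18 + 20·5 = 118, valid modulo lcm(20, 9) = 180: x ≡ 118 (mod 180).
Verify: 118 mod 4 = 2, 118 mod 10 = 8, 118 mod 9 = 1.

x ≡ 118 (mod 180).


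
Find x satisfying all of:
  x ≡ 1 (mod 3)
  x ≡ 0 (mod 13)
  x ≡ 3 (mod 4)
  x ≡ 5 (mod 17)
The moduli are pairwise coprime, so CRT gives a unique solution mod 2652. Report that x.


Product of moduli M = 3 · 13 · 4 · 17 = 2652.
Merge one congruence at a time:
  Start: x ≡ 1 (mod 3).
  Combine with x ≡ 0 (mod 13); new modulus lcm = 39.
    Write x = 1 + 3·t and substitute into x ≡ 0 (mod 13): 3·t ≡ 0 − 1 = -1 (mod 13).
    Reduce coefficients mod 13: 3·t ≡ 12 (mod 13).
    The inverse of 3 mod 13 is 9 (since 3·9 = 27 = 2·13 + 1), so t ≡ 9·12 = 108 ≡ 4 (mod 13).
    Then x = 1 + 3·4 = 13, valid modulo lcm(3, 13) = 39: x ≡ 13 (mod 39).
  Combine with x ≡ 3 (mod 4); new modulus lcm = 156.
    Write x = 13 + 39·t and substitute into x ≡ 3 (mod 4): 39·t ≡ 3 − 13 = -10 (mod 4).
    Reduce coefficients mod 4: 3·t ≡ 2 (mod 4).
    The inverse of 3 mod 4 is 3 (since 3·3 = 9 = 2·4 + 1), so t ≡ 3·2 = 6 ≡ 2 (mod 4).
    Then x = 13 + 39·2 = 91, valid modulo lcm(39, 4) = 156: x ≡ 91 (mod 156).
  Combine with x ≡ 5 (mod 17); new modulus lcm = 2652.
    Write x = 91 + 156·t and substitute into x ≡ 5 (mod 17): 156·t ≡ 5 − 91 = -86 (mod 17).
    Reduce coefficients mod 17: 3·t ≡ 16 (mod 17).
    The inverse of 3 mod 17 is 6 (since 3·6 = 18 = 1·17 + 1), so t ≡ 6·16 = 96 ≡ 11 (mod 17).
    Then x = 91 + 156·11 = 1807, valid modulo lcm(156, 17) = 2652: x ≡ 1807 (mod 2652).
Verify against each original: 1807 mod 3 = 1, 1807 mod 13 = 0, 1807 mod 4 = 3, 1807 mod 17 = 5.

x ≡ 1807 (mod 2652).


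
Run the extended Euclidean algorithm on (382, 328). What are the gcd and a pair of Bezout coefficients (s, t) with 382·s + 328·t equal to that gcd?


Euclidean algorithm on (382, 328) — divide until remainder is 0:
  382 = 1 · 328 + 54
  328 = 6 · 54 + 4
  54 = 13 · 4 + 2
  4 = 2 · 2 + 0
gcd(382, 328) = 2.
Track Bezout coefficients alongside the remainders: start with r₀ = 382 = a·1 + b·0 (s = 1, t = 0) and r₁ = 328 = a·0 + b·1 (s = 0, t = 1); each new remainder r_{k+1} = r_{k-1} − q_k·r_k inherits s_{k+1} = s_{k-1} − q_k·s_k, t_{k+1} = t_{k-1} − q_k·t_k, so r_k = a·s_k + b·t_k at every step:
  q = 1: r = 54, s = 1 − 1·0 = 1, t = 0 − 1·1 = -1  (check: 382·1 + 328·(-1) = 54)
  q = 6: r = 4, s = 0 − 6·1 = -6, t = 1 − 6·(-1) = 7  (check: 382·(-6) + 328·7 = 4)
  q = 13: r = 2, s = 1 − 13·(-6) = 79, t = -1 − 13·7 = -92  (check: 382·79 + 328·(-92) = 2)
The row with r = 2 (the gcd) gives the Bezout coefficients s = 79, t = -92.
Result: 382 · (79) + 328 · (-92) = 2.

gcd(382, 328) = 2; s = 79, t = -92 (check: 382·79 + 328·(-92) = 2).


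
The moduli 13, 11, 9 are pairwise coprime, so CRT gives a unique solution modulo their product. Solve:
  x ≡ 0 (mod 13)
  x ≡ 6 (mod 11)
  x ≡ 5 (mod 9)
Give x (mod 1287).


Moduli 13, 11, 9 are pairwise coprime; by CRT there is a unique solution modulo M = 13 · 11 · 9 = 1287.
Solve pairwise, accumulating the modulus:
  Start with x ≡ 0 (mod 13).
  Combine with x ≡ 6 (mod 11): since gcd(13, 11) = 1, we get a unique residue mod 143.
    Write x = 0 + 13·t and substitute into x ≡ 6 (mod 11): 13·t ≡ 6 − 0 = 6 (mod 11).
    Reduce coefficients mod 11: 2·t ≡ 6 (mod 11).
    The inverse of 2 mod 11 is 6 (since 2·6 = 12 = 1·11 + 1), so t ≡ 6·6 = 36 ≡ 3 (mod 11).
    Then x = 0 + 13·3 = 39, valid modulo lcm(13, 11) = 143: x ≡ 39 (mod 143).
  Combine with x ≡ 5 (mod 9): since gcd(143, 9) = 1, we get a unique residue mod 1287.
    Write x = 39 + 143·t and substitute into x ≡ 5 (mod 9): 143·t ≡ 5 − 39 = -34 (mod 9).
    Reduce coefficients mod 9: 8·t ≡ 2 (mod 9).
    The inverse of 8 mod 9 is 8 (since 8·8 = 64 = 7·9 + 1), so t ≡ 8·2 = 16 ≡ 7 (mod 9).
    Then x = 39 + 143·7 = 1040, valid modulo lcm(143, 9) = 1287: x ≡ 1040 (mod 1287).
Verify: 1040 mod 13 = 0 ✓, 1040 mod 11 = 6 ✓, 1040 mod 9 = 5 ✓.

x ≡ 1040 (mod 1287).


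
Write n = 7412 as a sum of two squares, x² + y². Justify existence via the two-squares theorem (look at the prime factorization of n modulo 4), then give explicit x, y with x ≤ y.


Step 1: Factor n = 7412 = 2^2 · 17 · 109.
Step 2: Check the mod-4 condition on each prime factor: 2 = 2 (special); 17 ≡ 1 (mod 4), exponent 1; 109 ≡ 1 (mod 4), exponent 1.
All primes ≡ 3 (mod 4) appear to even exponent (or don't appear), so by the two-squares theorem n IS expressible as a sum of two squares.
Step 3: Build a representation. Group n = k² · m with k = 2 and m = 17 · 109 = 1853 (a product of primes ≡ 1 (mod 4)); a representation of m scales to one of n via (k·x)² + (k·y)² = k²(x² + y²). Each prime p ≡ 1 (mod 4) is itself a sum of two squares; find a² by testing p − a² for a perfect square:
  17: 17 − 1² = 16 = 4² ⇒ 17 = 1² + 4².
  109: 109 − 1² = 108, 109 − 2² = 105, 109 − 3² = 100 = 10² ⇒ 109 = 3² + 10².
  Combine using the Brahmagupta–Fibonacci identity (a² + b²)(c² + d²) = (ac − bd)² + (ad + bc)² = (ac + bd)² + (ad − bc)²:
  17 · 109 = 1853: from (1² + 4²)(3² + 10²), take (1·3 − 4·10, 1·10 + 4·3) = (3 − 40, 10 + 12) = (-37, 22); dropping signs (only squares matter) gives (37, 22); check 37² + 22² = 1369 + 484 = 1853 ✓.
  Scale by k = 2: (2·37, 2·22) = (74, 44).
Step 4: Order so x ≤ y and verify: 44² + 74² = 1936 + 5476 = 7412 = n. ✓

n = 7412 = 44² + 74² (one valid representation with x ≤ y).


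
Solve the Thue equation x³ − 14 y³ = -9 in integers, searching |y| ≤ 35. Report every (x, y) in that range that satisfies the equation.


The equation is x³ - 14y³ = -9. For fixed y, x³ = 14·y³ − 9, so a solution requires the RHS to be a perfect cube.
Strategy: iterate y from -35 to 35, compute RHS = 14·y³ − 9, and check whether it is a (positive or negative) perfect cube.
Check small values of y:
  y = 0: RHS = -9 is not a perfect cube.
  y = 1: RHS = 5 is not a perfect cube.
  y = -1: RHS = -23 is not a perfect cube.
  y = 2: RHS = 103 is not a perfect cube.
  y = -2: RHS = -121 is not a perfect cube.
  y = 3: RHS = 369 is not a perfect cube.
  y = -3: RHS = -387 is not a perfect cube.
Continuing the search up to |y| = 35 finds no solutions either.
No (x, y) in the scanned range satisfies the equation.

No integer solutions with |y| ≤ 35.


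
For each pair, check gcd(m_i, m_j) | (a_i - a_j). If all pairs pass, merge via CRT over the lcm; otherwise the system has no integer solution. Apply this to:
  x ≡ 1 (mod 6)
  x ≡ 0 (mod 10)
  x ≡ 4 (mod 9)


Moduli 6, 10, 9 are not pairwise coprime, so CRT works modulo lcm(m_i) when all pairwise compatibility conditions hold.
Pairwise compatibility: gcd(m_i, m_j) must divide a_i - a_j for every pair.
Merge one congruence at a time:
  Start: x ≡ 1 (mod 6).
  Combine with x ≡ 0 (mod 10): gcd(6, 10) = 2, and 0 - 1 = -1 is NOT divisible by 2.
    ⇒ system is inconsistent (no integer solution).

No solution (the system is inconsistent).


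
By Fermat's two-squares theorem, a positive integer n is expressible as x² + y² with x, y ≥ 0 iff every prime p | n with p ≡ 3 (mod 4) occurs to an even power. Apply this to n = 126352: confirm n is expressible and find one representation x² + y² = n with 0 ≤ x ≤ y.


Step 1: Factor n = 126352 = 2^4 · 53 · 149.
Step 2: Check the mod-4 condition on each prime factor: 2 = 2 (special); 53 ≡ 1 (mod 4), exponent 1; 149 ≡ 1 (mod 4), exponent 1.
All primes ≡ 3 (mod 4) appear to even exponent (or don't appear), so by the two-squares theorem n IS expressible as a sum of two squares.
Step 3: Build a representation. Group n = k² · m with k = 4 and m = 53 · 149 = 7897 (a product of primes ≡ 1 (mod 4)); a representation of m scales to one of n via (k·x)² + (k·y)² = k²(x² + y²). Each prime p ≡ 1 (mod 4) is itself a sum of two squares; find a² by testing p − a² for a perfect square:
  53: 53 − 1² = 52, 53 − 2² = 49 = 7² ⇒ 53 = 2² + 7².
  149: 149 − 1² = 148, 149 − 2² = 145, 149 − 3² = 140, 149 − 4² = 133, 149 − 5² = 124, 149 − 6² = 113, 149 − 7² = 100 = 10² ⇒ 149 = 7² + 10².
  Combine using the Brahmagupta–Fibonacci identity (a² + b²)(c² + d²) = (ac − bd)² + (ad + bc)² = (ac + bd)² + (ad − bc)²:
  53 · 149 = 7897: from (2² + 7²)(7² + 10²), take (2·7 − 7·10, 2·10 + 7·7) = (14 − 70, 20 + 49) = (-56, 69); dropping signs (only squares matter) gives (56, 69); check 56² + 69² = 3136 + 4761 = 7897 ✓.
  Scale by k = 4: (4·56, 4·69) = (224, 276).
Step 4: Order so x ≤ y and verify: 224² + 276² = 50176 + 76176 = 126352 = n. ✓

n = 126352 = 224² + 276² (one valid representation with x ≤ y).


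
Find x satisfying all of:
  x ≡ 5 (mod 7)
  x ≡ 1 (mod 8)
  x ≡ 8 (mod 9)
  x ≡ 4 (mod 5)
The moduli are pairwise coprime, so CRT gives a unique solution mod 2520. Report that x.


Product of moduli M = 7 · 8 · 9 · 5 = 2520.
Merge one congruence at a time:
  Start: x ≡ 5 (mod 7).
  Combine with x ≡ 1 (mod 8); new modulus lcm = 56.
    Write x = 5 + 7·t and substitute into x ≡ 1 (mod 8): 7·t ≡ 1 − 5 = -4 (mod 8).
    Reduce coefficients mod 8: 7·t ≡ 4 (mod 8).
    The inverse of 7 mod 8 is 7 (since 7·7 = 49 = 6·8 + 1), so t ≡ 7·4 = 28 ≡ 4 (mod 8).
    Then x = 5 + 7·4 = 33, valid modulo lcm(7, 8) = 56: x ≡ 33 (mod 56).
  Combine with x ≡ 8 (mod 9); new modulus lcm = 504.
    Write x = 33 + 56·t and substitute into x ≡ 8 (mod 9): 56·t ≡ 8 − 33 = -25 (mod 9).
    Reduce coefficients mod 9: 2·t ≡ 2 (mod 9).
    The inverse of 2 mod 9 is 5 (since 2·5 = 10 = 1·9 + 1), so t ≡ 5·2 = 10 ≡ 1 (mod 9).
    Then x = 33 + 56·1 = 89, valid modulo lcm(56, 9) = 504: x ≡ 89 (mod 504).
  Combine with x ≡ 4 (mod 5); new modulus lcm = 2520.
    Write x = 89 + 504·t and substitute into x ≡ 4 (mod 5): 504·t ≡ 4 − 89 = -85 (mod 5).
    Reduce coefficients mod 5: 4·t ≡ 0 (mod 5).
    The inverse of 4 mod 5 is 4 (since 4·4 = 16 = 3·5 + 1), so t ≡ 4·0 = 0 ≡ 0 (mod 5).
    Then x = 89 + 504·0 = 89, valid modulo lcm(504, 5) = 2520: x ≡ 89 (mod 2520).
Verify against each original: 89 mod 7 = 5, 89 mod 8 = 1, 89 mod 9 = 8, 89 mod 5 = 4.

x ≡ 89 (mod 2520).


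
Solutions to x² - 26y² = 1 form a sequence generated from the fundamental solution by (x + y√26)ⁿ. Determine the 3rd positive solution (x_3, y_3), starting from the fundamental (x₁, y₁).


Step 1: Find the fundamental solution (x₁, y₁) of x² - 26y² = 1.
  Expand √26 as a continued fraction. a₀ = ⌊√26⌋ = 5; iterate m_{k+1} = d_k·a_k − m_k, d_{k+1} = (26 − m_{k+1}²)/d_k, a_{k+1} = ⌊(a₀ + m_{k+1})/d_{k+1}⌋ (starting m₀ = 0, d₀ = 1), with convergents p_k = a_k·p_{k-1} + p_{k-2}, q_k = a_k·q_{k-1} + q_{k-2} (p₋₁ = 1, q₋₁ = 0):
  k = 0: a₀ = 5; p₀/q₀ = 5/1; p₀² − 26·q₀² = 25 − 26 = -1.
  k = 1: m = 5, d = 1, a = ⌊(5 + 5)/1⌋ = 10; p/q = (10·5 + 1)/(10·1 + 0) = 51/10; p² − 26·q² = 2601 − 2600 = 1.
  The first convergent with p² − 26·q² = 1 gives the fundamental solution (x₁, y₁) = (51, 10).
Step 2: Apply the recurrence (x_{n+1}, y_{n+1}) = (x₁x_n + 26y₁y_n, x₁y_n + y₁x_n) repeatedly.
  From (x_1, y_1) = (51, 10): x_2 = 51·51 + 26·10·10 = 5201; y_2 = 51·10 + 10·51 = 1020.
  From (x_2, y_2) = (5201, 1020): x_3 = 51·5201 + 26·10·1020 = 530451; y_3 = 51·1020 + 10·5201 = 104030.
Step 3: Verify x_3² - 26·y_3² = 281378263401 - 281378263400 = 1 (should be 1). ✓

(x_1, y_1) = (51, 10); (x_3, y_3) = (530451, 104030).


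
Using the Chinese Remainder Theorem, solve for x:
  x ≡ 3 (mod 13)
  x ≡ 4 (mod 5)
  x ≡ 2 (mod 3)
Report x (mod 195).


Moduli 13, 5, 3 are pairwise coprime; by CRT there is a unique solution modulo M = 13 · 5 · 3 = 195.
Solve pairwise, accumulating the modulus:
  Start with x ≡ 3 (mod 13).
  Combine with x ≡ 4 (mod 5): since gcd(13, 5) = 1, we get a unique residue mod 65.
    Write x = 3 + 13·t and substitute into x ≡ 4 (mod 5): 13·t ≡ 4 − 3 = 1 (mod 5).
    Reduce coefficients mod 5: 3·t ≡ 1 (mod 5).
    The inverse of 3 mod 5 is 2 (since 3·2 = 6 = 1·5 + 1), so t ≡ 2·1 = 2 ≡ 2 (mod 5).
    Then x = 3 + 13·2 = 29, valid modulo lcm(13, 5) = 65: x ≡ 29 (mod 65).
  Combine with x ≡ 2 (mod 3): since gcd(65, 3) = 1, we get a unique residue mod 195.
    Write x = 29 + 65·t and substitute into x ≡ 2 (mod 3): 65·t ≡ 2 − 29 = -27 (mod 3).
    Reduce coefficients mod 3: 2·t ≡ 0 (mod 3).
    The inverse of 2 mod 3 is 2 (since 2·2 = 4 = 1·3 + 1), so t ≡ 2·0 = 0 ≡ 0 (mod 3).
    Then x = 29 + 65·0 = 29, valid modulo lcm(65, 3) = 195: x ≡ 29 (mod 195).
Verify: 29 mod 13 = 3 ✓, 29 mod 5 = 4 ✓, 29 mod 3 = 2 ✓.

x ≡ 29 (mod 195).


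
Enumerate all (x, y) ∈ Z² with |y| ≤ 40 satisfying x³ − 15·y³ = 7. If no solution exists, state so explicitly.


The equation is x³ - 15y³ = 7. For fixed y, x³ = 15·y³ + 7, so a solution requires the RHS to be a perfect cube.
Strategy: iterate y from -40 to 40, compute RHS = 15·y³ + 7, and check whether it is a (positive or negative) perfect cube.
Check small values of y:
  y = 0: RHS = 7 is not a perfect cube.
  y = 1: RHS = 22 is not a perfect cube.
  y = -1: RHS = -8 = (-2)³ ⇒ x = -2 works.
  y = 2: RHS = 127 is not a perfect cube.
  y = -2: RHS = -113 is not a perfect cube.
  y = 3: RHS = 412 is not a perfect cube.
  y = -3: RHS = -398 is not a perfect cube.
Continuing the search up to |y| = 40 finds no further solutions beyond those listed.
Collected solutions: (-2, -1).

Solutions (with |y| ≤ 40): (-2, -1).


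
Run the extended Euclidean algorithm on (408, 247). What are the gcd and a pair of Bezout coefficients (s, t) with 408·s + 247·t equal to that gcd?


Euclidean algorithm on (408, 247) — divide until remainder is 0:
  408 = 1 · 247 + 161
  247 = 1 · 161 + 86
  161 = 1 · 86 + 75
  86 = 1 · 75 + 11
  75 = 6 · 11 + 9
  11 = 1 · 9 + 2
  9 = 4 · 2 + 1
  2 = 2 · 1 + 0
gcd(408, 247) = 1.
Track Bezout coefficients alongside the remainders: start with r₀ = 408 = a·1 + b·0 (s = 1, t = 0) and r₁ = 247 = a·0 + b·1 (s = 0, t = 1); each new remainder r_{k+1} = r_{k-1} − q_k·r_k inherits s_{k+1} = s_{k-1} − q_k·s_k, t_{k+1} = t_{k-1} − q_k·t_k, so r_k = a·s_k + b·t_k at every step:
  q = 1: r = 161, s = 1 − 1·0 = 1, t = 0 − 1·1 = -1  (check: 408·1 + 247·(-1) = 161)
  q = 1: r = 86, s = 0 − 1·1 = -1, t = 1 − 1·(-1) = 2  (check: 408·(-1) + 247·2 = 86)
  q = 1: r = 75, s = 1 − 1·(-1) = 2, t = -1 − 1·2 = -3  (check: 408·2 + 247·(-3) = 75)
  q = 1: r = 11, s = -1 − 1·2 = -3, t = 2 − 1·(-3) = 5  (check: 408·(-3) + 247·5 = 11)
  q = 6: r = 9, s = 2 − 6·(-3) = 20, t = -3 − 6·5 = -33  (check: 408·20 + 247·(-33) = 9)
  q = 1: r = 2, s = -3 − 1·20 = -23, t = 5 − 1·(-33) = 38  (check: 408·(-23) + 247·38 = 2)
  q = 4: r = 1, s = 20 − 4·(-23) = 112, t = -33 − 4·38 = -185  (check: 408·112 + 247·(-185) = 1)
The row with r = 1 (the gcd) gives the Bezout coefficients s = 112, t = -185.
Result: 408 · (112) + 247 · (-185) = 1.

gcd(408, 247) = 1; s = 112, t = -185 (check: 408·112 + 247·(-185) = 1).


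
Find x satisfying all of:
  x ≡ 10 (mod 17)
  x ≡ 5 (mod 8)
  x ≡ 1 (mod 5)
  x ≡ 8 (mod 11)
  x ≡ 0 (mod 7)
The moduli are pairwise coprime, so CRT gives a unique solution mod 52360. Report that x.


Product of moduli M = 17 · 8 · 5 · 11 · 7 = 52360.
Merge one congruence at a time:
  Start: x ≡ 10 (mod 17).
  Combine with x ≡ 5 (mod 8); new modulus lcm = 136.
    Write x = 10 + 17·t and substitute into x ≡ 5 (mod 8): 17·t ≡ 5 − 10 = -5 (mod 8).
    Reduce coefficients mod 8: 1·t ≡ 3 (mod 8).
    So t ≡ 3 (mod 8).
    Then x = 10 + 17·3 = 61, valid modulo lcm(17, 8) = 136: x ≡ 61 (mod 136).
  Combine with x ≡ 1 (mod 5); new modulus lcm = 680.
    Write x = 61 + 136·t and substitute into x ≡ 1 (mod 5): 136·t ≡ 1 − 61 = -60 (mod 5).
    Reduce coefficients mod 5: 1·t ≡ 0 (mod 5).
    So t ≡ 0 (mod 5).
    Then x = 61 + 136·0 = 61, valid modulo lcm(136, 5) = 680: x ≡ 61 (mod 680).
  Combine with x ≡ 8 (mod 11); new modulus lcm = 7480.
    Write x = 61 + 680·t and substitute into x ≡ 8 (mod 11): 680·t ≡ 8 − 61 = -53 (mod 11).
    Reduce coefficients mod 11: 9·t ≡ 2 (mod 11).
    The inverse of 9 mod 11 is 5 (since 9·5 = 45 = 4·11 + 1), so t ≡ 5·2 = 10 ≡ 10 (mod 11).
    Then x = 61 + 680·10 = 6861, valid modulo lcm(680, 11) = 7480: x ≡ 6861 (mod 7480).
  Combine with x ≡ 0 (mod 7); new modulus lcm = 52360.
    Write x = 6861 + 7480·t and substitute into x ≡ 0 (mod 7): 7480·t ≡ 0 − 6861 = -6861 (mod 7).
    Reduce coefficients mod 7: 4·t ≡ 6 (mod 7).
    The inverse of 4 mod 7 is 2 (since 4·2 = 8 = 1·7 + 1), so t ≡ 2·6 = 12 ≡ 5 (mod 7).
    Then x = 6861 + 7480·5 = 44261, valid modulo lcm(7480, 7) = 52360: x ≡ 44261 (mod 52360).
Verify against each original: 44261 mod 17 = 10, 44261 mod 8 = 5, 44261 mod 5 = 1, 44261 mod 11 = 8, 44261 mod 7 = 0.

x ≡ 44261 (mod 52360).


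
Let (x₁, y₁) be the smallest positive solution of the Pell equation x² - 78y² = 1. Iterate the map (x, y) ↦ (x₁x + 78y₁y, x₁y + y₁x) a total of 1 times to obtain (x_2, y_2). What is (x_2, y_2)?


Step 1: Find the fundamental solution (x₁, y₁) of x² - 78y² = 1.
  Expand √78 as a continued fraction. a₀ = ⌊√78⌋ = 8; iterate m_{k+1} = d_k·a_k − m_k, d_{k+1} = (78 − m_{k+1}²)/d_k, a_{k+1} = ⌊(a₀ + m_{k+1})/d_{k+1}⌋ (starting m₀ = 0, d₀ = 1), with convergents p_k = a_k·p_{k-1} + p_{k-2}, q_k = a_k·q_{k-1} + q_{k-2} (p₋₁ = 1, q₋₁ = 0):
  k = 0: a₀ = 8; p₀/q₀ = 8/1; p₀² − 78·q₀² = 64 − 78 = -14.
  k = 1: m = 8, d = 14, a = ⌊(8 + 8)/14⌋ = 1; p/q = (1·8 + 1)/(1·1 + 0) = 9/1; p² − 78·q² = 81 − 78 = 3.
  k = 2: m = 6, d = 3, a = ⌊(8 + 6)/3⌋ = 4; p/q = (4·9 + 8)/(4·1 + 1) = 44/5; p² − 78·q² = 1936 − 1950 = -14.
  k = 3: m = 6, d = 14, a = ⌊(8 + 6)/14⌋ = 1; p/q = (1·44 + 9)/(1·5 + 1) = 53/6; p² − 78·q² = 2809 − 2808 = 1.
  The first convergent with p² − 78·q² = 1 gives the fundamental solution (x₁, y₁) = (53, 6).
Step 2: Apply the recurrence (x_{n+1}, y_{n+1}) = (x₁x_n + 78y₁y_n, x₁y_n + y₁x_n) repeatedly.
  From (x_1, y_1) = (53, 6): x_2 = 53·53 + 78·6·6 = 5617; y_2 = 53·6 + 6·53 = 636.
Step 3: Verify x_2² - 78·y_2² = 31550689 - 31550688 = 1 (should be 1). ✓

(x_1, y_1) = (53, 6); (x_2, y_2) = (5617, 636).


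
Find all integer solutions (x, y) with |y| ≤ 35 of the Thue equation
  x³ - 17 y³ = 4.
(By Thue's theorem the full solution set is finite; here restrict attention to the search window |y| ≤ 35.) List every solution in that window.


The equation is x³ - 17y³ = 4. For fixed y, x³ = 17·y³ + 4, so a solution requires the RHS to be a perfect cube.
Strategy: iterate y from -35 to 35, compute RHS = 17·y³ + 4, and check whether it is a (positive or negative) perfect cube.
Check small values of y:
  y = 0: RHS = 4 is not a perfect cube.
  y = 1: RHS = 21 is not a perfect cube.
  y = -1: RHS = -13 is not a perfect cube.
  y = 2: RHS = 140 is not a perfect cube.
  y = -2: RHS = -132 is not a perfect cube.
  y = 3: RHS = 463 is not a perfect cube.
  y = -3: RHS = -455 is not a perfect cube.
Continuing the search up to |y| = 35 finds no solutions either.
No (x, y) in the scanned range satisfies the equation.

No integer solutions with |y| ≤ 35.


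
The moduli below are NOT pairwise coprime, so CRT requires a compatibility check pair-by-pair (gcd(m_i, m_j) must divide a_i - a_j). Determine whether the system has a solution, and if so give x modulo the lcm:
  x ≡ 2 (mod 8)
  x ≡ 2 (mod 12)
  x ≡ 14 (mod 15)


Moduli 8, 12, 15 are not pairwise coprime, so CRT works modulo lcm(m_i) when all pairwise compatibility conditions hold.
Pairwise compatibility: gcd(m_i, m_j) must divide a_i - a_j for every pair.
Merge one congruence at a time:
  Start: x ≡ 2 (mod 8).
  Combine with x ≡ 2 (mod 12): gcd(8, 12) = 4; 2 - 2 = 0, which IS divisible by 4, so compatible.
    Write x = 2 + 8·t and substitute into x ≡ 2 (mod 12): 8·t ≡ 2 − 2 = 0 (mod 12).
    Divide the congruence (and modulus) by g = 4: 2·t ≡ 0 (mod 3).
    The inverse of 2 mod 3 is 2 (since 2·2 = 4 = 1·3 + 1), so t ≡ 2·0 = 0 ≡ 0 (mod 3).
    Then x = 2 + 8·0 = 2, valid modulo lcm(8, 12) = 24: x ≡ 2 (mod 24).
  Combine with x ≡ 14 (mod 15): gcd(24, 15) = 3; 14 - 2 = 12, which IS divisible by 3, so compatible.
    Write x = 2 + 24·t and substitute into x ≡ 14 (mod 15): 24·t ≡ 14 − 2 = 12 (mod 15).
    Divide the congruence (and modulus) by g = 3: 8·t ≡ 4 (mod 5).
    Reduce coefficients mod 5: 3·t ≡ 4 (mod 5).
    The inverse of 3 mod 5 is 2 (since 3·2 = 6 = 1·5 + 1), so t ≡ 2·4 = 8 ≡ 3 (mod 5).
    Then x = 2 + 24·3 = 74, valid modulo lcm(24, 15) = 120: x ≡ 74 (mod 120).
Verify: 74 mod 8 = 2, 74 mod 12 = 2, 74 mod 15 = 14.

x ≡ 74 (mod 120).


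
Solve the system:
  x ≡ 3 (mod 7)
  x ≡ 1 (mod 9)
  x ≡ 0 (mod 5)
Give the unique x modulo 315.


Moduli 7, 9, 5 are pairwise coprime; by CRT there is a unique solution modulo M = 7 · 9 · 5 = 315.
Solve pairwise, accumulating the modulus:
  Start with x ≡ 3 (mod 7).
  Combine with x ≡ 1 (mod 9): since gcd(7, 9) = 1, we get a unique residue mod 63.
    Write x = 3 + 7·t and substitute into x ≡ 1 (mod 9): 7·t ≡ 1 − 3 = -2 (mod 9).
    Reduce coefficients mod 9: 7·t ≡ 7 (mod 9).
    The inverse of 7 mod 9 is 4 (since 7·4 = 28 = 3·9 + 1), so t ≡ 4·7 = 28 ≡ 1 (mod 9).
    Then x = 3 + 7·1 = 10, valid modulo lcm(7, 9) = 63: x ≡ 10 (mod 63).
  Combine with x ≡ 0 (mod 5): since gcd(63, 5) = 1, we get a unique residue mod 315.
    Write x = 10 + 63·t and substitute into x ≡ 0 (mod 5): 63·t ≡ 0 − 10 = -10 (mod 5).
    Reduce coefficients mod 5: 3·t ≡ 0 (mod 5).
    The inverse of 3 mod 5 is 2 (since 3·2 = 6 = 1·5 + 1), so t ≡ 2·0 = 0 ≡ 0 (mod 5).
    Then x = 10 + 63·0 = 10, valid modulo lcm(63, 5) = 315: x ≡ 10 (mod 315).
Verify: 10 mod 7 = 3 ✓, 10 mod 9 = 1 ✓, 10 mod 5 = 0 ✓.

x ≡ 10 (mod 315).


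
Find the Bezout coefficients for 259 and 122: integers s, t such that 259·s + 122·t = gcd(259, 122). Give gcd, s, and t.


Euclidean algorithm on (259, 122) — divide until remainder is 0:
  259 = 2 · 122 + 15
  122 = 8 · 15 + 2
  15 = 7 · 2 + 1
  2 = 2 · 1 + 0
gcd(259, 122) = 1.
Track Bezout coefficients alongside the remainders: start with r₀ = 259 = a·1 + b·0 (s = 1, t = 0) and r₁ = 122 = a·0 + b·1 (s = 0, t = 1); each new remainder r_{k+1} = r_{k-1} − q_k·r_k inherits s_{k+1} = s_{k-1} − q_k·s_k, t_{k+1} = t_{k-1} − q_k·t_k, so r_k = a·s_k + b·t_k at every step:
  q = 2: r = 15, s = 1 − 2·0 = 1, t = 0 − 2·1 = -2  (check: 259·1 + 122·(-2) = 15)
  q = 8: r = 2, s = 0 − 8·1 = -8, t = 1 − 8·(-2) = 17  (check: 259·(-8) + 122·17 = 2)
  q = 7: r = 1, s = 1 − 7·(-8) = 57, t = -2 − 7·17 = -121  (check: 259·57 + 122·(-121) = 1)
The row with r = 1 (the gcd) gives the Bezout coefficients s = 57, t = -121.
Result: 259 · (57) + 122 · (-121) = 1.

gcd(259, 122) = 1; s = 57, t = -121 (check: 259·57 + 122·(-121) = 1).


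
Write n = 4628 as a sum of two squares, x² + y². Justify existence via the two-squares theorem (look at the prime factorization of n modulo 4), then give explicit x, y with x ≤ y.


Step 1: Factor n = 4628 = 2^2 · 13 · 89.
Step 2: Check the mod-4 condition on each prime factor: 2 = 2 (special); 13 ≡ 1 (mod 4), exponent 1; 89 ≡ 1 (mod 4), exponent 1.
All primes ≡ 3 (mod 4) appear to even exponent (or don't appear), so by the two-squares theorem n IS expressible as a sum of two squares.
Step 3: Build a representation. Group n = k² · m with k = 2 and m = 13 · 89 = 1157 (a product of primes ≡ 1 (mod 4)); a representation of m scales to one of n via (k·x)² + (k·y)² = k²(x² + y²). Each prime p ≡ 1 (mod 4) is itself a sum of two squares; find a² by testing p − a² for a perfect square:
  13: 13 − 1² = 12, 13 − 2² = 9 = 3² ⇒ 13 = 2² + 3².
  89: 89 − 1² = 88, 89 − 2² = 85, 89 − 3² = 80, 89 − 4² = 73, 89 − 5² = 64 = 8² ⇒ 89 = 5² + 8².
  Combine using the Brahmagupta–Fibonacci identity (a² + b²)(c² + d²) = (ac − bd)² + (ad + bc)² = (ac + bd)² + (ad − bc)²:
  13 · 89 = 1157: from (2² + 3²)(5² + 8²), take (2·5 − 3·8, 2·8 + 3·5) = (10 − 24, 16 + 15) = (-14, 31); dropping signs (only squares matter) gives (14, 31); check 14² + 31² = 196 + 961 = 1157 ✓.
  Scale by k = 2: (2·14, 2·31) = (28, 62).
Step 4: Order so x ≤ y and verify: 28² + 62² = 784 + 3844 = 4628 = n. ✓

n = 4628 = 28² + 62² (one valid representation with x ≤ y).


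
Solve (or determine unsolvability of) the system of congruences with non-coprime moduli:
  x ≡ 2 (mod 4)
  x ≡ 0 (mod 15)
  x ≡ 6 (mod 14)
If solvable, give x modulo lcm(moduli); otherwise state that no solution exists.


Moduli 4, 15, 14 are not pairwise coprime, so CRT works modulo lcm(m_i) when all pairwise compatibility conditions hold.
Pairwise compatibility: gcd(m_i, m_j) must divide a_i - a_j for every pair.
Merge one congruence at a time:
  Start: x ≡ 2 (mod 4).
  Combine with x ≡ 0 (mod 15): gcd(4, 15) = 1; 0 - 2 = -2, which IS divisible by 1, so compatible.
    Write x = 2 + 4·t and substitute into x ≡ 0 (mod 15): 4·t ≡ 0 − 2 = -2 (mod 15).
    Reduce coefficients mod 15: 4·t ≡ 13 (mod 15).
    The inverse of 4 mod 15 is 4 (since 4·4 = 16 = 1·15 + 1), so t ≡ 4·13 = 52 ≡ 7 (mod 15).
    Then x = 2 + 4·7 = 30, valid modulo lcm(4, 15) = 60: x ≡ 30 (mod 60).
  Combine with x ≡ 6 (mod 14): gcd(60, 14) = 2; 6 - 30 = -24, which IS divisible by 2, so compatible.
    Write x = 30 + 60·t and substitute into x ≡ 6 (mod 14): 60·t ≡ 6 − 30 = -24 (mod 14).
    Divide the congruence (and modulus) by g = 2: 30·t ≡ -12 (mod 7).
    Reduce coefficients mod 7: 2·t ≡ 2 (mod 7).
    The inverse of 2 mod 7 is 4 (since 2·4 = 8 = 1·7 + 1), so t ≡ 4·2 = 8 ≡ 1 (mod 7).
    Then x = 30 + 60·1 = 90, valid modulo lcm(60, 14) = 420: x ≡ 90 (mod 420).
Verify: 90 mod 4 = 2, 90 mod 15 = 0, 90 mod 14 = 6.

x ≡ 90 (mod 420).


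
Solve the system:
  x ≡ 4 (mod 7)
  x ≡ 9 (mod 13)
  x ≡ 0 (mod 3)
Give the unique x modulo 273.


Moduli 7, 13, 3 are pairwise coprime; by CRT there is a unique solution modulo M = 7 · 13 · 3 = 273.
Solve pairwise, accumulating the modulus:
  Start with x ≡ 4 (mod 7).
  Combine with x ≡ 9 (mod 13): since gcd(7, 13) = 1, we get a unique residue mod 91.
    Write x = 4 + 7·t and substitute into x ≡ 9 (mod 13): 7·t ≡ 9 − 4 = 5 (mod 13).
    The inverse of 7 mod 13 is 2 (since 7·2 = 14 = 1·13 + 1), so t ≡ 2·5 = 10 ≡ 10 (mod 13).
    Then x = 4 + 7·10 = 74, valid modulo lcm(7, 13) = 91: x ≡ 74 (mod 91).
  Combine with x ≡ 0 (mod 3): since gcd(91, 3) = 1, we get a unique residue mod 273.
    Write x = 74 + 91·t and substitute into x ≡ 0 (mod 3): 91·t ≡ 0 − 74 = -74 (mod 3).
    Reduce coefficients mod 3: 1·t ≡ 1 (mod 3).
    So t ≡ 1 (mod 3).
    Then x = 74 + 91·1 = 165, valid modulo lcm(91, 3) = 273: x ≡ 165 (mod 273).
Verify: 165 mod 7 = 4 ✓, 165 mod 13 = 9 ✓, 165 mod 3 = 0 ✓.

x ≡ 165 (mod 273).
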